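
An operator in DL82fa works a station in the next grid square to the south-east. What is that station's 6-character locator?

DL81gx

Longitude subsquare f = 5; +1 → 6 = g.
Latitude subsquare a = 0; −1 → -1, wraps to 23 = x, carry into square.
Latitude square 2; −1 → 1.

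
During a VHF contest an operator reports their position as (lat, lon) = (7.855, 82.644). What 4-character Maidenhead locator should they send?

NJ17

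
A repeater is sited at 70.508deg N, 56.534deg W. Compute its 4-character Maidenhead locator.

Offset from 180°W / 90°S: lon 123.47°, lat 160.51°.
Field: 123.47/20 → 6 → G, 160.51/10 → 16 → Q; chars GQ.
Square: 3.47/2 → 1, 0.51/1 → 0; chars 10.

GQ10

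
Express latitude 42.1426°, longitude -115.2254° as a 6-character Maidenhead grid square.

Add 180° to longitude and 90° to latitude: 64.7746, 132.1426.
Field (20°×10°, letters A–R): 64.7746/20 → 3 → D, 132.1426/10 → 13 → N; chars DN.
Square (2°×1°, digits 0–9): 4.7746/2 → 2, 2.1426/1 → 2; chars 22.
Subsquare (5′×2.5′, letters a–x): 0.7746/0.0833333 → 9 → j, 0.1426/0.0416667 → 3 → d; chars jd.

DN22jd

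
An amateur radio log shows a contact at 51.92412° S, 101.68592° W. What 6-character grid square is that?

Add 180° to longitude and 90° to latitude: 78.3141, 38.0759.
Field: lon ⌊78.3141/20⌋ = 3 → D; lat ⌊38.0759/10⌋ = 3 → D.
Square: lon ⌊18.3141/2⌋ = 9; lat ⌊8.0759/1⌋ = 8.
Subsquare: lon ⌊0.3141/0.0833333⌋ = 3 → d; lat ⌊0.0759/0.0416667⌋ = 1 → b.

DD98db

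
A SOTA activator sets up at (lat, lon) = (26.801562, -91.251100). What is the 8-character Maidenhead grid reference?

EL46it92

Add 180° to longitude and 90° to latitude: 88.74890, 116.80156.
Field (20°×10°, letters A–R): lon ⌊88.74890/20⌋ = 4 → E; lat ⌊116.80156/10⌋ = 11 → L.
Square (2°×1°, digits 0–9): lon ⌊8.74890/2⌋ = 4; lat ⌊6.80156/1⌋ = 6.
Subsquare (5′×2.5′, letters a–x): lon ⌊0.74890/0.0833333⌋ = 8 → i; lat ⌊0.80156/0.0416667⌋ = 19 → t.
Extended square (30″×15″, digits 0–9): lon ⌊0.08223/0.00833333⌋ = 9; lat ⌊0.00990/0.00416667⌋ = 2.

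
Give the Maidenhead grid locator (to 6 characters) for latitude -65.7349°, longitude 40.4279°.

Offset from 180°W / 90°S: lon 220.4279°, lat 24.2651°.
Field: 220.4279/20 → 11 → L, 24.2651/10 → 2 → C; chars LC.
Square: 0.4279/2 → 0, 4.2651/1 → 4; chars 04.
Subsquare: 0.4279/0.0833333 → 5 → f, 0.2651/0.0416667 → 6 → g; chars fg.

LC04fg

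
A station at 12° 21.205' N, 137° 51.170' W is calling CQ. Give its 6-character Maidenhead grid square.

CK12bi

Offset from 180°W / 90°S: lon 42.1472°, lat 102.3534°.
Field: lon ⌊42.1472/20⌋ = 2 → C; lat ⌊102.3534/10⌋ = 10 → K.
Square: lon ⌊2.1472/2⌋ = 1; lat ⌊2.3534/1⌋ = 2.
Subsquare: lon ⌊0.1472/0.0833333⌋ = 1 → b; lat ⌊0.3534/0.0416667⌋ = 8 → i.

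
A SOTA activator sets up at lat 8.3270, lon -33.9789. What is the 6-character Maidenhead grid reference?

HJ38ah

Shift to the Maidenhead origin (180°W, 90°S): lon 146.0211, lat 98.3270.
Field: 146.0211/20 → 7 → H, 98.3270/10 → 9 → J; chars HJ.
Square: 6.0211/2 → 3, 8.3270/1 → 8; chars 38.
Subsquare: 0.0211/0.0833333 → 0 → a, 0.3270/0.0416667 → 7 → h; chars ah.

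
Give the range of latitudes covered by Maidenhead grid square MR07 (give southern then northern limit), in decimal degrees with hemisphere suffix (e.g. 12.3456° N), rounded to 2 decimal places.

Field M=12, R=17: +12·20° lon, +17·10° lat → SW at lon 60°, lat 80°.
Square 0, 7: +0·2° lon, +7·1° lat → SW at lon 60°, lat 87°.
Cell spans 2° lon × 1° lat.
south 87.00° N, north 88.00° N.

87.00° N, 88.00° N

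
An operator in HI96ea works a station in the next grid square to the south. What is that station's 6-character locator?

HI95ex

Latitude subsquare a = 0; −1 → -1, wraps to 23 = x, carry into square.
Latitude square 6; −1 → 5.
The longitude characters are unchanged.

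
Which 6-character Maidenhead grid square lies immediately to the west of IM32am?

Longitude subsquare a = 0; −1 → -1, wraps to 23 = x, carry into square.
Longitude square 3; −1 → 2.
The latitude characters are unchanged.

IM22xm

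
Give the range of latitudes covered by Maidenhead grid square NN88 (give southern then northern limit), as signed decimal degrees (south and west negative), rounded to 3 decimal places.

48.000, 49.000

Field N=13, N=13: +13·20° lon, +13·10° lat → SW at lon 80°, lat 40°.
Square 8, 8: +8·2° lon, +8·1° lat → SW at lon 96°, lat 48°.
Cell spans 2° lon × 1° lat.
south 48.000, north 49.000.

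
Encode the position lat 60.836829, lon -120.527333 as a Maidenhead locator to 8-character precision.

CP90ru60

Shift to the Maidenhead origin (180°W, 90°S): lon 59.47267, lat 150.83683.
Field: lon ⌊59.47267/20⌋ = 2 → C; lat ⌊150.83683/10⌋ = 15 → P.
Square: lon ⌊19.47267/2⌋ = 9; lat ⌊0.83683/1⌋ = 0.
Subsquare: lon ⌊1.47267/0.0833333⌋ = 17 → r; lat ⌊0.83683/0.0416667⌋ = 20 → u.
Extended square: lon ⌊0.05600/0.00833333⌋ = 6; lat ⌊0.00350/0.00416667⌋ = 0.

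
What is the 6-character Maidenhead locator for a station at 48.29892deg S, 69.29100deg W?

Add 180° to longitude and 90° to latitude: 110.7090, 41.7011.
Field: 110.7090/20 → 5 → F, 41.7011/10 → 4 → E; chars FE.
Square: 10.7090/2 → 5, 1.7011/1 → 1; chars 51.
Subsquare: 0.7090/0.0833333 → 8 → i, 0.7011/0.0416667 → 16 → q; chars iq.

FE51iq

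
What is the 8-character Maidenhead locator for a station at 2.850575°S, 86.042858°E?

NI37ad55

Shift to the Maidenhead origin (180°W, 90°S): lon 266.04286, lat 87.14942.
Field: lon ⌊266.04286/20⌋ = 13 → N; lat ⌊87.14942/10⌋ = 8 → I.
Square: lon ⌊6.04286/2⌋ = 3; lat ⌊7.14942/1⌋ = 7.
Subsquare: lon ⌊0.04286/0.0833333⌋ = 0 → a; lat ⌊0.14942/0.0416667⌋ = 3 → d.
Extended square: lon ⌊0.04286/0.00833333⌋ = 5; lat ⌊0.02442/0.00416667⌋ = 5.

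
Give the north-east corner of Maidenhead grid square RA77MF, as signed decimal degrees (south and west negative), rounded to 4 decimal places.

-82.7500, 175.0833

Field R=17, A=0: +17·20° lon, +0·10° lat → SW at lon 160°, lat -90°.
Square 7, 7: +7·2° lon, +7·1° lat → SW at lon 174°, lat -83°.
Subsquare m=12, f=5: +12·0.0833333° lon, +5·0.0416667° lat → SW at lon 175°, lat -82.7917°.
Cell spans 0.0833333° lon × 0.0416667° lat. NE corner is SW corner plus one full cell.
latitude -82.7500, longitude 175.0833.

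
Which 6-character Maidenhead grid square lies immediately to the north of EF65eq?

Latitude subsquare q = 16; +1 → 17 = r.
The longitude characters are unchanged.

EF65er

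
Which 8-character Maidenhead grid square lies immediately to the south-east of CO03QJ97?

CO03rj06

Longitude extended square 9; +1 → 10, wraps to 0, carry into subsquare.
Longitude subsquare q = 16; +1 → 17 = r.
Latitude extended square 7; −1 → 6.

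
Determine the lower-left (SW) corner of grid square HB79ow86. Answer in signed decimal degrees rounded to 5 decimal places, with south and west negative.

-70.05833, -24.76667

Field H=7, B=1: +7·20° lon, +1·10° lat → SW at lon -40°, lat -80°.
Square 7, 9: +7·2° lon, +9·1° lat → SW at lon -26°, lat -71°.
Subsquare o=14, w=22: +14·0.0833333° lon, +22·0.0416667° lat → SW at lon -24.8333°, lat -70.0833°.
Extended square 8, 6: +8·0.00833333° lon, +6·0.00416667° lat → SW at lon -24.7667°, lat -70.0583°.
latitude -70.05833, longitude -24.76667.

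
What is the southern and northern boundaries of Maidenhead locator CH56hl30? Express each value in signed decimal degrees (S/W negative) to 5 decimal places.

-13.54167, -13.53750

Field C=2, H=7: +2·20° lon, +7·10° lat → SW at lon -140°, lat -20°.
Square 5, 6: +5·2° lon, +6·1° lat → SW at lon -130°, lat -14°.
Subsquare h=7, l=11: +7·0.0833333° lon, +11·0.0416667° lat → SW at lon -129.417°, lat -13.5417°.
Extended square 3, 0: +3·0.00833333° lon, +0·0.00416667° lat → SW at lon -129.392°, lat -13.5417°.
Cell spans 0.00833333° lon × 0.00416667° lat.
south -13.54167, north -13.53750.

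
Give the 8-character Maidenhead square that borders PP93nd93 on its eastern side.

Longitude extended square 9; +1 → 10, wraps to 0, carry into subsquare.
Longitude subsquare n = 13; +1 → 14 = o.
The latitude characters are unchanged.

PP93od03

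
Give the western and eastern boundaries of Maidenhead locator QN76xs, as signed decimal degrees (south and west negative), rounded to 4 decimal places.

155.9167, 156.0000

Field Q=16, N=13: +16·20° lon, +13·10° lat → SW at lon 140°, lat 40°.
Square 7, 6: +7·2° lon, +6·1° lat → SW at lon 154°, lat 46°.
Subsquare x=23, s=18: +23·0.0833333° lon, +18·0.0416667° lat → SW at lon 155.917°, lat 46.75°.
Cell spans 0.0833333° lon × 0.0416667° lat.
west 155.9167, east 156.0000.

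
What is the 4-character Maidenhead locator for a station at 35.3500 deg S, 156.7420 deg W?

BF14

Offset from 180°W / 90°S: lon 23.26°, lat 54.65°.
Field: 23.26/20 → 1 → B, 54.65/10 → 5 → F; chars BF.
Square: 3.26/2 → 1, 4.65/1 → 4; chars 14.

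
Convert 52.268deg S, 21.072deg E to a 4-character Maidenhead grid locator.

KD07

Offset from 180°W / 90°S: lon 201.07°, lat 37.73°.
Field: lon ⌊201.07/20⌋ = 10 → K; lat ⌊37.73/10⌋ = 3 → D.
Square: lon ⌊1.07/2⌋ = 0; lat ⌊7.73/1⌋ = 7.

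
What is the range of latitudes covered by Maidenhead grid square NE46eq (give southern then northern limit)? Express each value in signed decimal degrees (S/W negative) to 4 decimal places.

-43.3333, -43.2917

Field N=13, E=4: +13·20° lon, +4·10° lat → SW at lon 80°, lat -50°.
Square 4, 6: +4·2° lon, +6·1° lat → SW at lon 88°, lat -44°.
Subsquare e=4, q=16: +4·0.0833333° lon, +16·0.0416667° lat → SW at lon 88.3333°, lat -43.3333°.
Cell spans 0.0833333° lon × 0.0416667° lat.
south -43.3333, north -43.2917.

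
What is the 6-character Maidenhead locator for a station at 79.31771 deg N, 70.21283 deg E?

MQ59ch

Offset from 180°W / 90°S: lon 250.2128°, lat 169.3177°.
Field (20°×10°, letters A–R): 250.2128/20 → 12 → M, 169.3177/10 → 16 → Q; chars MQ.
Square (2°×1°, digits 0–9): 10.2128/2 → 5, 9.3177/1 → 9; chars 59.
Subsquare (5′×2.5′, letters a–x): 0.2128/0.0833333 → 2 → c, 0.3177/0.0416667 → 7 → h; chars ch.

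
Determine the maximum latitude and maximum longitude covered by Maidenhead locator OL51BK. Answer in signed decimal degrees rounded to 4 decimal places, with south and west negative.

Field O=14, L=11: +14·20° lon, +11·10° lat → SW at lon 100°, lat 20°.
Square 5, 1: +5·2° lon, +1·1° lat → SW at lon 110°, lat 21°.
Subsquare b=1, k=10: +1·0.0833333° lon, +10·0.0416667° lat → SW at lon 110.083°, lat 21.4167°.
Cell spans 0.0833333° lon × 0.0416667° lat. NE corner is SW corner plus one full cell.
latitude 21.4583, longitude 110.1667.

21.4583, 110.1667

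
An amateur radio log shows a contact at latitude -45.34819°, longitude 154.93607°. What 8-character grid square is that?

Offset from 180°W / 90°S: lon 334.93607°, lat 44.65181°.
Field: lon ⌊334.93607/20⌋ = 16 → Q; lat ⌊44.65181/10⌋ = 4 → E.
Square: lon ⌊14.93607/2⌋ = 7; lat ⌊4.65181/1⌋ = 4.
Subsquare: lon ⌊0.93607/0.0833333⌋ = 11 → l; lat ⌊0.65181/0.0416667⌋ = 15 → p.
Extended square: lon ⌊0.01940/0.00833333⌋ = 2; lat ⌊0.02681/0.00416667⌋ = 6.

QE74lp26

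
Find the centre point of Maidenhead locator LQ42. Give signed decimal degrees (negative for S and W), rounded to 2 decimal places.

72.50, 49.00

Field L=11, Q=16: +11·20° lon, +16·10° lat → SW at lon 40°, lat 70°.
Square 4, 2: +4·2° lon, +2·1° lat → SW at lon 48°, lat 72°.
Cell spans 2° lon × 1° lat. Centre is SW corner plus half of each.
latitude 72.50, longitude 49.00.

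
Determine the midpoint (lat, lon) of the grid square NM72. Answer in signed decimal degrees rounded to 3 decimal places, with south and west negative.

Field N=13, M=12: +13·20° lon, +12·10° lat → SW at lon 80°, lat 30°.
Square 7, 2: +7·2° lon, +2·1° lat → SW at lon 94°, lat 32°.
Cell spans 2° lon × 1° lat. Centre is SW corner plus half of each.
latitude 32.500, longitude 95.000.

32.500, 95.000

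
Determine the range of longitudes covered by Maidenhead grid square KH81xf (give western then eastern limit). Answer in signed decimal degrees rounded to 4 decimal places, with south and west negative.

37.9167, 38.0000

Field K=10, H=7: +10·20° lon, +7·10° lat → SW at lon 20°, lat -20°.
Square 8, 1: +8·2° lon, +1·1° lat → SW at lon 36°, lat -19°.
Subsquare x=23, f=5: +23·0.0833333° lon, +5·0.0416667° lat → SW at lon 37.9167°, lat -18.7917°.
Cell spans 0.0833333° lon × 0.0416667° lat.
west 37.9167, east 38.0000.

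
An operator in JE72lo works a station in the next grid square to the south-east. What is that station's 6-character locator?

JE72mn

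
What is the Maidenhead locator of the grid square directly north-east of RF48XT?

Longitude subsquare x = 23; +1 → 24, wraps to 0 = a, carry into square.
Longitude square 4; +1 → 5.
Latitude subsquare t = 19; +1 → 20 = u.

RF58au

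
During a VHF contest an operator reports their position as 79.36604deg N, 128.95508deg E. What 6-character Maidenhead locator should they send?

Offset from 180°W / 90°S: lon 308.9551°, lat 169.3660°.
Field: 308.9551/20 → 15 → P, 169.3660/10 → 16 → Q; chars PQ.
Square: 8.9551/2 → 4, 9.3660/1 → 9; chars 49.
Subsquare: 0.9551/0.0833333 → 11 → l, 0.3660/0.0416667 → 8 → i; chars li.

PQ49li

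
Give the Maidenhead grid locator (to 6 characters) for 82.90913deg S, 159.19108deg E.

Offset from 180°W / 90°S: lon 339.1911°, lat 7.0909°.
Field: 339.1911/20 → 16 → Q, 7.0909/10 → 0 → A; chars QA.
Square: 19.1911/2 → 9, 7.0909/1 → 7; chars 97.
Subsquare: 1.1911/0.0833333 → 14 → o, 0.0909/0.0416667 → 2 → c; chars oc.

QA97oc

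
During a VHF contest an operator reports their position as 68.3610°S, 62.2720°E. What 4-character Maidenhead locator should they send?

Offset from 180°W / 90°S: lon 242.27°, lat 21.64°.
Field: 242.27/20 → 12 → M, 21.64/10 → 2 → C; chars MC.
Square: 2.27/2 → 1, 1.64/1 → 1; chars 11.

MC11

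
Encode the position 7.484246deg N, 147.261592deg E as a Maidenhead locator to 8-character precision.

Offset from 180°W / 90°S: lon 327.26159°, lat 97.48425°.
Field: 327.26159/20 → 16 → Q, 97.48425/10 → 9 → J; chars QJ.
Square: 7.26159/2 → 3, 7.48425/1 → 7; chars 37.
Subsquare: 1.26159/0.0833333 → 15 → p, 0.48425/0.0416667 → 11 → l; chars pl.
Extended square: 0.01159/0.00833333 → 1, 0.02591/0.00416667 → 6; chars 16.

QJ37pl16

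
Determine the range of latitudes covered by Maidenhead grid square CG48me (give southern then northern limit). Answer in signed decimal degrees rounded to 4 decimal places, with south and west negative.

-21.8333, -21.7917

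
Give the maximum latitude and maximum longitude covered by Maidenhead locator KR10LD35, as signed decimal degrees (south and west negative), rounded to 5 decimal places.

Field K=10, R=17: +10·20° lon, +17·10° lat → SW at lon 20°, lat 80°.
Square 1, 0: +1·2° lon, +0·1° lat → SW at lon 22°, lat 80°.
Subsquare l=11, d=3: +11·0.0833333° lon, +3·0.0416667° lat → SW at lon 22.9167°, lat 80.125°.
Extended square 3, 5: +3·0.00833333° lon, +5·0.00416667° lat → SW at lon 22.9417°, lat 80.1458°.
Cell spans 0.00833333° lon × 0.00416667° lat. NE corner is SW corner plus one full cell.
latitude 80.15000, longitude 22.95000.

80.15000, 22.95000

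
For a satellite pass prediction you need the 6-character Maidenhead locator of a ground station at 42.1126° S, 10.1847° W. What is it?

IE47vv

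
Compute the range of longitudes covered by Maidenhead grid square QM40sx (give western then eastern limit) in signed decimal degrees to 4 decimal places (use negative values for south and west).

Field Q=16, M=12: +16·20° lon, +12·10° lat → SW at lon 140°, lat 30°.
Square 4, 0: +4·2° lon, +0·1° lat → SW at lon 148°, lat 30°.
Subsquare s=18, x=23: +18·0.0833333° lon, +23·0.0416667° lat → SW at lon 149.5°, lat 30.9583°.
Cell spans 0.0833333° lon × 0.0416667° lat.
west 149.5000, east 149.5833.

149.5000, 149.5833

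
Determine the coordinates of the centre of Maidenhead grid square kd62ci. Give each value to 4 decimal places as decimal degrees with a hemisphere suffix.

57.6458° S, 32.2083° E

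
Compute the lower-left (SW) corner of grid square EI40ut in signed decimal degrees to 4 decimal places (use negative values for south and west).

Field E=4, I=8: +4·20° lon, +8·10° lat → SW at lon -100°, lat -10°.
Square 4, 0: +4·2° lon, +0·1° lat → SW at lon -92°, lat -10°.
Subsquare u=20, t=19: +20·0.0833333° lon, +19·0.0416667° lat → SW at lon -90.3333°, lat -9.20833°.
latitude -9.2083, longitude -90.3333.

-9.2083, -90.3333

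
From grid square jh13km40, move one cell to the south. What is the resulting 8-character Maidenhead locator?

JH13kl49

Latitude extended square 0; −1 → -1, wraps to 9, carry into subsquare.
Latitude subsquare m = 12; −1 → 11 = l.
The longitude characters are unchanged.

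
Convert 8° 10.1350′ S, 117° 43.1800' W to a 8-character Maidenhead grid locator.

DI11dt39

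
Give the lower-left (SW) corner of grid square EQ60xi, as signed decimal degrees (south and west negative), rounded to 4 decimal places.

70.3333, -86.0833

Field E=4, Q=16: +4·20° lon, +16·10° lat → SW at lon -100°, lat 70°.
Square 6, 0: +6·2° lon, +0·1° lat → SW at lon -88°, lat 70°.
Subsquare x=23, i=8: +23·0.0833333° lon, +8·0.0416667° lat → SW at lon -86.0833°, lat 70.3333°.
latitude 70.3333, longitude -86.0833.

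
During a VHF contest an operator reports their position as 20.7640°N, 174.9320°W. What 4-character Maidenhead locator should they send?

AL20

Add 180° to longitude and 90° to latitude: 5.07, 110.76.
Field: 5.07/20 → 0 → A, 110.76/10 → 11 → L; chars AL.
Square: 5.07/2 → 2, 0.76/1 → 0; chars 20.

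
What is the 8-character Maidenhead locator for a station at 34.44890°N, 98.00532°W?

Offset from 180°W / 90°S: lon 81.99468°, lat 124.44890°.
Field: 81.99468/20 → 4 → E, 124.44890/10 → 12 → M; chars EM.
Square: 1.99468/2 → 0, 4.44890/1 → 4; chars 04.
Subsquare: 1.99468/0.0833333 → 23 → x, 0.44890/0.0416667 → 10 → k; chars xk.
Extended square: 0.07801/0.00833333 → 9, 0.03223/0.00416667 → 7; chars 97.

EM04xk97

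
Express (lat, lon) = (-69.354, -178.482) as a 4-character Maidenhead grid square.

Add 180° to longitude and 90° to latitude: 1.52, 20.65.
Field (20°×10°, letters A–R): lon ⌊1.52/20⌋ = 0 → A; lat ⌊20.65/10⌋ = 2 → C.
Square (2°×1°, digits 0–9): lon ⌊1.52/2⌋ = 0; lat ⌊0.65/1⌋ = 0.

AC00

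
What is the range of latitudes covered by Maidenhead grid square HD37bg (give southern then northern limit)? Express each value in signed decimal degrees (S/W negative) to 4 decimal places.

Field H=7, D=3: +7·20° lon, +3·10° lat → SW at lon -40°, lat -60°.
Square 3, 7: +3·2° lon, +7·1° lat → SW at lon -34°, lat -53°.
Subsquare b=1, g=6: +1·0.0833333° lon, +6·0.0416667° lat → SW at lon -33.9167°, lat -52.75°.
Cell spans 0.0833333° lon × 0.0416667° lat.
south -52.7500, north -52.7083.

-52.7500, -52.7083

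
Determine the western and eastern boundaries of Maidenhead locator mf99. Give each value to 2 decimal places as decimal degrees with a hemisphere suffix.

78.00° E, 80.00° E

Field M=12, F=5: +12·20° lon, +5·10° lat → SW at lon 60°, lat -40°.
Square 9, 9: +9·2° lon, +9·1° lat → SW at lon 78°, lat -31°.
Cell spans 2° lon × 1° lat.
west 78.00° E, east 80.00° E.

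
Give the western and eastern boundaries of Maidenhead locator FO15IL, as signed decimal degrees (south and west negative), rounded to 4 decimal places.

Field F=5, O=14: +5·20° lon, +14·10° lat → SW at lon -80°, lat 50°.
Square 1, 5: +1·2° lon, +5·1° lat → SW at lon -78°, lat 55°.
Subsquare i=8, l=11: +8·0.0833333° lon, +11·0.0416667° lat → SW at lon -77.3333°, lat 55.4583°.
Cell spans 0.0833333° lon × 0.0416667° lat.
west -77.3333, east -77.2500.

-77.3333, -77.2500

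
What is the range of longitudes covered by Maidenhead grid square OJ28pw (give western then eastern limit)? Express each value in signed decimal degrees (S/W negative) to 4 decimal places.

Field O=14, J=9: +14·20° lon, +9·10° lat → SW at lon 100°, lat 0°.
Square 2, 8: +2·2° lon, +8·1° lat → SW at lon 104°, lat 8°.
Subsquare p=15, w=22: +15·0.0833333° lon, +22·0.0416667° lat → SW at lon 105.25°, lat 8.91667°.
Cell spans 0.0833333° lon × 0.0416667° lat.
west 105.2500, east 105.3333.

105.2500, 105.3333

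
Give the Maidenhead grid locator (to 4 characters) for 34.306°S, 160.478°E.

RF05

Add 180° to longitude and 90° to latitude: 340.48, 55.69.
Field: lon ⌊340.48/20⌋ = 17 → R; lat ⌊55.69/10⌋ = 5 → F.
Square: lon ⌊0.48/2⌋ = 0; lat ⌊5.69/1⌋ = 5.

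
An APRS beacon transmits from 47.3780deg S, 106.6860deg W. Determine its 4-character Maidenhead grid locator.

Shift to the Maidenhead origin (180°W, 90°S): lon 73.31, lat 42.62.
Field: 73.31/20 → 3 → D, 42.62/10 → 4 → E; chars DE.
Square: 13.31/2 → 6, 2.62/1 → 2; chars 62.

DE62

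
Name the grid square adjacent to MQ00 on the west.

LQ90

Longitude square 0; −1 → -1, wraps to 9, carry into field.
Longitude field M = 12; −1 → 11 = L.
The latitude characters are unchanged.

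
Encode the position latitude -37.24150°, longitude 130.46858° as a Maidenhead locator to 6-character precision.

Shift to the Maidenhead origin (180°W, 90°S): lon 310.4686, lat 52.7585.
Field: 310.4686/20 → 15 → P, 52.7585/10 → 5 → F; chars PF.
Square: 10.4686/2 → 5, 2.7585/1 → 2; chars 52.
Subsquare: 0.4686/0.0833333 → 5 → f, 0.7585/0.0416667 → 18 → s; chars fs.

PF52fs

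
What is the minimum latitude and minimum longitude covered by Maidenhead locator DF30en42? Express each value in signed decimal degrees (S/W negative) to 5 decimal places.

-39.45000, -113.63333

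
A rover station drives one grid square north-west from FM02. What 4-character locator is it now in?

EM93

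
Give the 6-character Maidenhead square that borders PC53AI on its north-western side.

PC43xj

Longitude subsquare a = 0; −1 → -1, wraps to 23 = x, carry into square.
Longitude square 5; −1 → 4.
Latitude subsquare i = 8; +1 → 9 = j.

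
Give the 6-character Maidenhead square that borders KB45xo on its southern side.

Latitude subsquare o = 14; −1 → 13 = n.
The longitude characters are unchanged.

KB45xn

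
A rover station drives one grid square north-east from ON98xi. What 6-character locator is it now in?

Longitude subsquare x = 23; +1 → 24, wraps to 0 = a, carry into square.
Longitude square 9; +1 → 10, wraps to 0, carry into field.
Longitude field O = 14; +1 → 15 = P.
Latitude subsquare i = 8; +1 → 9 = j.

PN08aj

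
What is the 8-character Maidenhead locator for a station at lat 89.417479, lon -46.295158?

GR69uk40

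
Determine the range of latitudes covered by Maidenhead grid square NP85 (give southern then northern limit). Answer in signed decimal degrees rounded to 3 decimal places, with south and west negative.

Field N=13, P=15: +13·20° lon, +15·10° lat → SW at lon 80°, lat 60°.
Square 8, 5: +8·2° lon, +5·1° lat → SW at lon 96°, lat 65°.
Cell spans 2° lon × 1° lat.
south 65.000, north 66.000.

65.000, 66.000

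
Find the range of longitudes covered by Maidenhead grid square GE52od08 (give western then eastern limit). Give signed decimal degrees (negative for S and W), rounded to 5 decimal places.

Field G=6, E=4: +6·20° lon, +4·10° lat → SW at lon -60°, lat -50°.
Square 5, 2: +5·2° lon, +2·1° lat → SW at lon -50°, lat -48°.
Subsquare o=14, d=3: +14·0.0833333° lon, +3·0.0416667° lat → SW at lon -48.8333°, lat -47.875°.
Extended square 0, 8: +0·0.00833333° lon, +8·0.00416667° lat → SW at lon -48.8333°, lat -47.8417°.
Cell spans 0.00833333° lon × 0.00416667° lat.
west -48.83333, east -48.82500.

-48.83333, -48.82500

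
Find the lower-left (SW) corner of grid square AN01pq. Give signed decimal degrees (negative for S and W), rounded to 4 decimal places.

41.6667, -178.7500

Field A=0, N=13: +0·20° lon, +13·10° lat → SW at lon -180°, lat 40°.
Square 0, 1: +0·2° lon, +1·1° lat → SW at lon -180°, lat 41°.
Subsquare p=15, q=16: +15·0.0833333° lon, +16·0.0416667° lat → SW at lon -178.75°, lat 41.6667°.
latitude 41.6667, longitude -178.7500.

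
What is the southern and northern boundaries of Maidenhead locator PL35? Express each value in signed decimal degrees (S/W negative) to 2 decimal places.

25.00, 26.00

Field P=15, L=11: +15·20° lon, +11·10° lat → SW at lon 120°, lat 20°.
Square 3, 5: +3·2° lon, +5·1° lat → SW at lon 126°, lat 25°.
Cell spans 2° lon × 1° lat.
south 25.00, north 26.00.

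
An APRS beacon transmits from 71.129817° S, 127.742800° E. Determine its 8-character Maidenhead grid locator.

PB38uu98

Offset from 180°W / 90°S: lon 307.74280°, lat 18.87018°.
Field (20°×10°, letters A–R): lon ⌊307.74280/20⌋ = 15 → P; lat ⌊18.87018/10⌋ = 1 → B.
Square (2°×1°, digits 0–9): lon ⌊7.74280/2⌋ = 3; lat ⌊8.87018/1⌋ = 8.
Subsquare (5′×2.5′, letters a–x): lon ⌊1.74280/0.0833333⌋ = 20 → u; lat ⌊0.87018/0.0416667⌋ = 20 → u.
Extended square (30″×15″, digits 0–9): lon ⌊0.07613/0.00833333⌋ = 9; lat ⌊0.03685/0.00416667⌋ = 8.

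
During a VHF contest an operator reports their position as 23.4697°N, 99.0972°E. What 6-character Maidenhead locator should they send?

NL93nl

Shift to the Maidenhead origin (180°W, 90°S): lon 279.0972, lat 113.4697.
Field: 279.0972/20 → 13 → N, 113.4697/10 → 11 → L; chars NL.
Square: 19.0972/2 → 9, 3.4697/1 → 3; chars 93.
Subsquare: 1.0972/0.0833333 → 13 → n, 0.4697/0.0416667 → 11 → l; chars nl.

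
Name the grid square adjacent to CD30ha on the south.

Latitude subsquare a = 0; −1 → -1, wraps to 23 = x, carry into square.
Latitude square 0; −1 → -1, wraps to 9, carry into field.
Latitude field D = 3; −1 → 2 = C.
The longitude characters are unchanged.

CC39hx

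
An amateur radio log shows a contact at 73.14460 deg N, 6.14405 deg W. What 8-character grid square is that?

Add 180° to longitude and 90° to latitude: 173.85595, 163.14460.
Field (20°×10°, letters A–R): 173.85595/20 → 8 → I, 163.14460/10 → 16 → Q; chars IQ.
Square (2°×1°, digits 0–9): 13.85595/2 → 6, 3.14460/1 → 3; chars 63.
Subsquare (5′×2.5′, letters a–x): 1.85595/0.0833333 → 22 → w, 0.14460/0.0416667 → 3 → d; chars wd.
Extended square (30″×15″, digits 0–9): 0.02262/0.00833333 → 2, 0.01960/0.00416667 → 4; chars 24.

IQ63wd24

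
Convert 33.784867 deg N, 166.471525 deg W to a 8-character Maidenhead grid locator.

AM63ss38

Offset from 180°W / 90°S: lon 13.52847°, lat 123.78487°.
Field: 13.52847/20 → 0 → A, 123.78487/10 → 12 → M; chars AM.
Square: 13.52847/2 → 6, 3.78487/1 → 3; chars 63.
Subsquare: 1.52847/0.0833333 → 18 → s, 0.78487/0.0416667 → 18 → s; chars ss.
Extended square: 0.02847/0.00833333 → 3, 0.03487/0.00416667 → 8; chars 38.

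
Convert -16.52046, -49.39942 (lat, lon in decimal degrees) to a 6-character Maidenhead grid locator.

Shift to the Maidenhead origin (180°W, 90°S): lon 130.6006, lat 73.4795.
Field (20°×10°, letters A–R): 130.6006/20 → 6 → G, 73.4795/10 → 7 → H; chars GH.
Square (2°×1°, digits 0–9): 10.6006/2 → 5, 3.4795/1 → 3; chars 53.
Subsquare (5′×2.5′, letters a–x): 0.6006/0.0833333 → 7 → h, 0.4795/0.0416667 → 11 → l; chars hl.

GH53hl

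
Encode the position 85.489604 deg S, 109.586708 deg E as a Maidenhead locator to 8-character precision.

Add 180° to longitude and 90° to latitude: 289.58671, 4.51040.
Field (20°×10°, letters A–R): 289.58671/20 → 14 → O, 4.51040/10 → 0 → A; chars OA.
Square (2°×1°, digits 0–9): 9.58671/2 → 4, 4.51040/1 → 4; chars 44.
Subsquare (5′×2.5′, letters a–x): 1.58671/0.0833333 → 19 → t, 0.51040/0.0416667 → 12 → m; chars tm.
Extended square (30″×15″, digits 0–9): 0.00337/0.00833333 → 0, 0.01040/0.00416667 → 2; chars 02.

OA44tm02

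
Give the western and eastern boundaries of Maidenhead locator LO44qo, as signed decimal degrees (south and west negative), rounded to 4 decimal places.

49.3333, 49.4167

Field L=11, O=14: +11·20° lon, +14·10° lat → SW at lon 40°, lat 50°.
Square 4, 4: +4·2° lon, +4·1° lat → SW at lon 48°, lat 54°.
Subsquare q=16, o=14: +16·0.0833333° lon, +14·0.0416667° lat → SW at lon 49.3333°, lat 54.5833°.
Cell spans 0.0833333° lon × 0.0416667° lat.
west 49.3333, east 49.4167.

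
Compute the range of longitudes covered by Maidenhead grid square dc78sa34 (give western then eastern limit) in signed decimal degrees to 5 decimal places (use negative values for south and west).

-104.47500, -104.46667

Field D=3, C=2: +3·20° lon, +2·10° lat → SW at lon -120°, lat -70°.
Square 7, 8: +7·2° lon, +8·1° lat → SW at lon -106°, lat -62°.
Subsquare s=18, a=0: +18·0.0833333° lon, +0·0.0416667° lat → SW at lon -104.5°, lat -62°.
Extended square 3, 4: +3·0.00833333° lon, +4·0.00416667° lat → SW at lon -104.475°, lat -61.9833°.
Cell spans 0.00833333° lon × 0.00416667° lat.
west -104.47500, east -104.46667.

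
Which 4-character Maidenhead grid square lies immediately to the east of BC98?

CC08

Longitude square 9; +1 → 10, wraps to 0, carry into field.
Longitude field B = 1; +1 → 2 = C.
The latitude characters are unchanged.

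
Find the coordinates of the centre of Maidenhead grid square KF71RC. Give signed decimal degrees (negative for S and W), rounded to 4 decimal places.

Field K=10, F=5: +10·20° lon, +5·10° lat → SW at lon 20°, lat -40°.
Square 7, 1: +7·2° lon, +1·1° lat → SW at lon 34°, lat -39°.
Subsquare r=17, c=2: +17·0.0833333° lon, +2·0.0416667° lat → SW at lon 35.4167°, lat -38.9167°.
Cell spans 0.0833333° lon × 0.0416667° lat. Centre is SW corner plus half of each.
latitude -38.8958, longitude 35.4583.

-38.8958, 35.4583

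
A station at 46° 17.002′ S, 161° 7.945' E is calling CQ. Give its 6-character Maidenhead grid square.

RE03nr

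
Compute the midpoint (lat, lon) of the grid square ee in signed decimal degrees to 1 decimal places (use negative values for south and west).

Field E=4, E=4: +4·20° lon, +4·10° lat → SW at lon -100°, lat -50°.
Cell spans 20° lon × 10° lat. Centre is SW corner plus half of each.
latitude -45.0, longitude -90.0.

-45.0, -90.0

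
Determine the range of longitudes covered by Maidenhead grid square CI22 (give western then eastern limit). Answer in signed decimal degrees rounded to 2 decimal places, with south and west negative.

-136.00, -134.00

Field C=2, I=8: +2·20° lon, +8·10° lat → SW at lon -140°, lat -10°.
Square 2, 2: +2·2° lon, +2·1° lat → SW at lon -136°, lat -8°.
Cell spans 2° lon × 1° lat.
west -136.00, east -134.00.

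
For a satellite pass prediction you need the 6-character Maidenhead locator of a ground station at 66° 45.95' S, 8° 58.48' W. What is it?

IC53mf

Offset from 180°W / 90°S: lon 171.0253°, lat 23.2342°.
Field: 171.0253/20 → 8 → I, 23.2342/10 → 2 → C; chars IC.
Square: 11.0253/2 → 5, 3.2342/1 → 3; chars 53.
Subsquare: 1.0253/0.0833333 → 12 → m, 0.2342/0.0416667 → 5 → f; chars mf.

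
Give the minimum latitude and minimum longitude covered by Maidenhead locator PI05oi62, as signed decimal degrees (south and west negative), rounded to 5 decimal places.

-4.65833, 121.21667

Field P=15, I=8: +15·20° lon, +8·10° lat → SW at lon 120°, lat -10°.
Square 0, 5: +0·2° lon, +5·1° lat → SW at lon 120°, lat -5°.
Subsquare o=14, i=8: +14·0.0833333° lon, +8·0.0416667° lat → SW at lon 121.167°, lat -4.66667°.
Extended square 6, 2: +6·0.00833333° lon, +2·0.00416667° lat → SW at lon 121.217°, lat -4.65833°.
latitude -4.65833, longitude 121.21667.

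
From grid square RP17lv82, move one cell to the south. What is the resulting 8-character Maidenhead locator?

RP17lv81

Latitude extended square 2; −1 → 1.
The longitude characters are unchanged.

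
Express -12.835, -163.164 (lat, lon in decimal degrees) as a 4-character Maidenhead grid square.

AH87

Shift to the Maidenhead origin (180°W, 90°S): lon 16.84, lat 77.16.
Field: 16.84/20 → 0 → A, 77.16/10 → 7 → H; chars AH.
Square: 16.84/2 → 8, 7.16/1 → 7; chars 87.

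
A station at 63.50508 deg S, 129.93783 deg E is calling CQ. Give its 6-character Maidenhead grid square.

PC46xl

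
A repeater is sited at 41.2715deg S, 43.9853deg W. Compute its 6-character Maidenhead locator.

Add 180° to longitude and 90° to latitude: 136.0147, 48.7285.
Field: lon ⌊136.0147/20⌋ = 6 → G; lat ⌊48.7285/10⌋ = 4 → E.
Square: lon ⌊16.0147/2⌋ = 8; lat ⌊8.7285/1⌋ = 8.
Subsquare: lon ⌊0.0147/0.0833333⌋ = 0 → a; lat ⌊0.7285/0.0416667⌋ = 17 → r.

GE88ar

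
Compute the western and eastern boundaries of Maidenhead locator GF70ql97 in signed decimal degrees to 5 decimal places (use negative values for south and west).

Field G=6, F=5: +6·20° lon, +5·10° lat → SW at lon -60°, lat -40°.
Square 7, 0: +7·2° lon, +0·1° lat → SW at lon -46°, lat -40°.
Subsquare q=16, l=11: +16·0.0833333° lon, +11·0.0416667° lat → SW at lon -44.6667°, lat -39.5417°.
Extended square 9, 7: +9·0.00833333° lon, +7·0.00416667° lat → SW at lon -44.5917°, lat -39.5125°.
Cell spans 0.00833333° lon × 0.00416667° lat.
west -44.59167, east -44.58333.

-44.59167, -44.58333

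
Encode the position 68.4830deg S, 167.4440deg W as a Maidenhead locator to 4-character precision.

Shift to the Maidenhead origin (180°W, 90°S): lon 12.56, lat 21.52.
Field (20°×10°, letters A–R): 12.56/20 → 0 → A, 21.52/10 → 2 → C; chars AC.
Square (2°×1°, digits 0–9): 12.56/2 → 6, 1.52/1 → 1; chars 61.

AC61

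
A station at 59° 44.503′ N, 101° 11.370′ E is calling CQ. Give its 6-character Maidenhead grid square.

OO09or

Add 180° to longitude and 90° to latitude: 281.1895, 149.7417.
Field: 281.1895/20 → 14 → O, 149.7417/10 → 14 → O; chars OO.
Square: 1.1895/2 → 0, 9.7417/1 → 9; chars 09.
Subsquare: 1.1895/0.0833333 → 14 → o, 0.7417/0.0416667 → 17 → r; chars or.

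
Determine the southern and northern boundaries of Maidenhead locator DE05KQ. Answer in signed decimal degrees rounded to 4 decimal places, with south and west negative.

Field D=3, E=4: +3·20° lon, +4·10° lat → SW at lon -120°, lat -50°.
Square 0, 5: +0·2° lon, +5·1° lat → SW at lon -120°, lat -45°.
Subsquare k=10, q=16: +10·0.0833333° lon, +16·0.0416667° lat → SW at lon -119.167°, lat -44.3333°.
Cell spans 0.0833333° lon × 0.0416667° lat.
south -44.3333, north -44.2917.

-44.3333, -44.2917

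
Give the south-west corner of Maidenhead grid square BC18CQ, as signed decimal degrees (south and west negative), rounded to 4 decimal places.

Field B=1, C=2: +1·20° lon, +2·10° lat → SW at lon -160°, lat -70°.
Square 1, 8: +1·2° lon, +8·1° lat → SW at lon -158°, lat -62°.
Subsquare c=2, q=16: +2·0.0833333° lon, +16·0.0416667° lat → SW at lon -157.833°, lat -61.3333°.
latitude -61.3333, longitude -157.8333.

-61.3333, -157.8333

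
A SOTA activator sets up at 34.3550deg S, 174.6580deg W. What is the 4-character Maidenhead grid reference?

AF25

Add 180° to longitude and 90° to latitude: 5.34, 55.65.
Field: 5.34/20 → 0 → A, 55.65/10 → 5 → F; chars AF.
Square: 5.34/2 → 2, 5.65/1 → 5; chars 25.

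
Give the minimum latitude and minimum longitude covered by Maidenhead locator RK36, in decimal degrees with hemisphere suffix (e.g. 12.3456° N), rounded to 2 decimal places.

16.00° N, 166.00° E

Field R=17, K=10: +17·20° lon, +10·10° lat → SW at lon 160°, lat 10°.
Square 3, 6: +3·2° lon, +6·1° lat → SW at lon 166°, lat 16°.
latitude 16.00° N, longitude 166.00° E.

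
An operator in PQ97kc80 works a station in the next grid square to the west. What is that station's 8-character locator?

PQ97kc70

Longitude extended square 8; −1 → 7.
The latitude characters are unchanged.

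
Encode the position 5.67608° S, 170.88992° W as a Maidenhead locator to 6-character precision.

AI44nh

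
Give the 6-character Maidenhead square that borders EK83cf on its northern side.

Latitude subsquare f = 5; +1 → 6 = g.
The longitude characters are unchanged.

EK83cg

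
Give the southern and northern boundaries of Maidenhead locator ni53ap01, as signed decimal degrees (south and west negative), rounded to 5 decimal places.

-6.37083, -6.36667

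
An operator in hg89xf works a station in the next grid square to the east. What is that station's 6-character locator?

Longitude subsquare x = 23; +1 → 24, wraps to 0 = a, carry into square.
Longitude square 8; +1 → 9.
The latitude characters are unchanged.

HG99af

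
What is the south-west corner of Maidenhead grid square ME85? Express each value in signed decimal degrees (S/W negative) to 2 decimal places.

Field M=12, E=4: +12·20° lon, +4·10° lat → SW at lon 60°, lat -50°.
Square 8, 5: +8·2° lon, +5·1° lat → SW at lon 76°, lat -45°.
latitude -45.00, longitude 76.00.

-45.00, 76.00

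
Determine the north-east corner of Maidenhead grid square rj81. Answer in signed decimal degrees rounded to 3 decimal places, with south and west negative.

Field R=17, J=9: +17·20° lon, +9·10° lat → SW at lon 160°, lat 0°.
Square 8, 1: +8·2° lon, +1·1° lat → SW at lon 176°, lat 1°.
Cell spans 2° lon × 1° lat. NE corner is SW corner plus one full cell.
latitude 2.000, longitude 178.000.

2.000, 178.000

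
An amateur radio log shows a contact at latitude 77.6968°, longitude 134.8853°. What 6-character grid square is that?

PQ77kq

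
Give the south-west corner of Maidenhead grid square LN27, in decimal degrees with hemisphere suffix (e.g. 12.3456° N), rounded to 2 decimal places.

47.00° N, 44.00° E

Field L=11, N=13: +11·20° lon, +13·10° lat → SW at lon 40°, lat 40°.
Square 2, 7: +2·2° lon, +7·1° lat → SW at lon 44°, lat 47°.
latitude 47.00° N, longitude 44.00° E.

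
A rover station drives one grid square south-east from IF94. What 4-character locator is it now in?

JF03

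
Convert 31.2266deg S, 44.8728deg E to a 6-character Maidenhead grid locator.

LF28ks

Offset from 180°W / 90°S: lon 224.8728°, lat 58.7734°.
Field: lon ⌊224.8728/20⌋ = 11 → L; lat ⌊58.7734/10⌋ = 5 → F.
Square: lon ⌊4.8728/2⌋ = 2; lat ⌊8.7734/1⌋ = 8.
Subsquare: lon ⌊0.8728/0.0833333⌋ = 10 → k; lat ⌊0.7734/0.0416667⌋ = 18 → s.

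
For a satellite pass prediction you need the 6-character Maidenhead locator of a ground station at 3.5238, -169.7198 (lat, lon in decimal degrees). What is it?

Add 180° to longitude and 90° to latitude: 10.2802, 93.5238.
Field: 10.2802/20 → 0 → A, 93.5238/10 → 9 → J; chars AJ.
Square: 10.2802/2 → 5, 3.5238/1 → 3; chars 53.
Subsquare: 0.2802/0.0833333 → 3 → d, 0.5238/0.0416667 → 12 → m; chars dm.

AJ53dm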